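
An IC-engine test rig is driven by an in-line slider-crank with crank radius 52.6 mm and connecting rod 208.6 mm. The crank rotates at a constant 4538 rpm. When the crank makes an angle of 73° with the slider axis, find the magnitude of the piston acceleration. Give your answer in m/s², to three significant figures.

ω = 2π·4538/60 = 475.2 rad/s
x(θ) = r cosθ + √(L² − r² sin²θ); with ω constant, a = ω²·d²x/dθ².
d²x/dθ² = −r cosθ − r²(cos2θ)/√u − r⁴ sin²2θ/(4u^{3/2}),  u = L² − r² sin²θ = 0.0409837 m².
Substituting r = 0.0526 m, L = 0.2086 m, θ = 73°: d²x/dθ² = -0.0041206 m.
a = ω²·d²x/dθ² = (475.2)²·(-0.0041206) = -930.57 m/s²;  |a| = 930.57 m/s².

931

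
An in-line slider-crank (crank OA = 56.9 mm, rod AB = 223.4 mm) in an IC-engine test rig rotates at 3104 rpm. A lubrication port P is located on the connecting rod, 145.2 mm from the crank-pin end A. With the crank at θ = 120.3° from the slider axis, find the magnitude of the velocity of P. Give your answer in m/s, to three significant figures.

15.0

ω = 325.1 rad/s.  Crank-pin speed |V_A| = rω = 18.495 m/s, perpendicular to OA.
Rod angle: sinφ = −(r/L) sinθ ⇒ φ = -12.704°; ω_rod = −rω cosθ/√(L²−r²sin²θ) = +42.818 rad/s.
V_P = V_A + ω_rod × AP, with AP = 0.1452 m along the rod.
Components: V_Px = −rω sinθ − a·ω_rod·sinφ = -14.602 m/s;  V_Py = rω cosθ + a·ω_rod·cosφ = -3.2664 m/s.
|V_P| = √(V_Px² + V_Py²) = 14.962 m/s.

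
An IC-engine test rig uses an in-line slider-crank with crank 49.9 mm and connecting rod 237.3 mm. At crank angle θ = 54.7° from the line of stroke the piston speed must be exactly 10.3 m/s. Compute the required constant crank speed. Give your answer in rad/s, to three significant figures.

225

For an in-line slider-crank, |v_piston| = rω|sinθ|·[1 + r cosθ/√(L² − r² sin²θ)].
With r = 0.0499 m, L = 0.2373 m, θ = 54.7°: the bracketed kinematic factor |dx/dθ| = 0.045748 m.
ω = v/|dx/dθ| = 10.3/0.045748 = 225.14 rad/s.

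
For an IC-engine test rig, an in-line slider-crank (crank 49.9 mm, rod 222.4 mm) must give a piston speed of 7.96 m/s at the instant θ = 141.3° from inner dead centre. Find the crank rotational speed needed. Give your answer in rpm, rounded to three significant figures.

For an in-line slider-crank, |v_piston| = rω|sinθ|·[1 + r cosθ/√(L² − r² sin²θ)].
With r = 0.0499 m, L = 0.2224 m, θ = 141.3°: the bracketed kinematic factor |dx/dθ| = 0.025682 m.
ω = v/|dx/dθ| = 7.96/0.025682 = 309.95 rad/s.
N = 60ω/(2π) = 2959.8 rpm.

2960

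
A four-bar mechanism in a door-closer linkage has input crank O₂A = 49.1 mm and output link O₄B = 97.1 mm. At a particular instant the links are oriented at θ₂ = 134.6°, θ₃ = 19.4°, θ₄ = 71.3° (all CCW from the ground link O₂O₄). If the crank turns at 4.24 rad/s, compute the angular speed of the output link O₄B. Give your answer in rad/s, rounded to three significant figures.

2.47

ω₂ = 4.24 rad/s
Differentiating the loop-closure r₂e^{iθ₂}+r₃e^{iθ₃}=r₁+r₄e^{iθ₄} gives r₂ω₂e^{iθ₂}+r₃ω₃e^{iθ₃}=r₄ω₄e^{iθ₄}.
Eliminating the other unknown: ω₄ = r₂ω₂ sin(θ₂−θ₃) / [r₄ sin(θ₄−θ₃)].
Numerator sine = +0.90483; denominator sine = +0.78694.
Result = 0.0491·4.24·(+0.90483) / (0.0971·(+0.78694)) = +2.4652 rad/s; magnitude 2.4652 rad/s.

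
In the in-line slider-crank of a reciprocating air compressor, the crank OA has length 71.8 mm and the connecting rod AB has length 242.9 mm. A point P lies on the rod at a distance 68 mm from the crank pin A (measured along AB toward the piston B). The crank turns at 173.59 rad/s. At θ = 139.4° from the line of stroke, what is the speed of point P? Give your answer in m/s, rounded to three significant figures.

ω = 173.6 rad/s.  Crank-pin speed |V_A| = rω = 12.464 m/s, perpendicular to OA.
Rod angle: sinφ = −(r/L) sinθ ⇒ φ = -11.091°; ω_rod = −rω cosθ/√(L²−r²sin²θ) = +39.701 rad/s.
V_P = V_A + ω_rod × AP, with AP = 0.068 m along the rod.
Components: V_Px = −rω sinθ − a·ω_rod·sinφ = -7.5918 m/s;  V_Py = rω cosθ + a·ω_rod·cosφ = -6.8141 m/s.
|V_P| = √(V_Px² + V_Py²) = 10.201 m/s.

10.2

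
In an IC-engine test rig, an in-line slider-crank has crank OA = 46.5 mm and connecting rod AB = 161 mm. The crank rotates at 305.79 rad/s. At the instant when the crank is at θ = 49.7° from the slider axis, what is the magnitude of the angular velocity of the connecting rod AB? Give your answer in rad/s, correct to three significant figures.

ω = 305.8 rad/s
The rod makes angle φ with the slider axis where L sinφ = r sinθ; differentiating, L cosφ·φ̇ = r ω cosθ.
L cosφ = √(L² − r² sin²θ) = 0.15705 m.
|ω_rod| = r ω |cosθ| / √(L² − r² sin²θ) = 0.0465·305.8·0.64679/0.15705 = 58.562 rad/s.

58.6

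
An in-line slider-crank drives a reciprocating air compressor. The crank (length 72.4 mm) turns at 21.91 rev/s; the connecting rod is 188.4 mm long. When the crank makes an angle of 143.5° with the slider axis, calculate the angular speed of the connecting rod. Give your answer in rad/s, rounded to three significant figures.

ω = 137.7 rad/s (converted from 21.91 rev/s).
The rod makes angle φ with the slider axis where L sinφ = r sinθ; differentiating, L cosφ·φ̇ = r ω cosθ.
L cosφ = √(L² − r² sin²θ) = 0.18341 m.
|ω_rod| = r ω |cosθ| / √(L² − r² sin²θ) = 0.0724·137.7·0.80386/0.18341 = 43.683 rad/s.

43.7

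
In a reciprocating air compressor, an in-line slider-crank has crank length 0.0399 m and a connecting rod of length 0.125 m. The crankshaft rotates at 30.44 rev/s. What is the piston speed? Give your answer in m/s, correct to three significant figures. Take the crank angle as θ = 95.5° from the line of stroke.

ω = 2π·30.4 = 191.3 rad/s
For an in-line slider-crank, x = r cosθ + √(L² − r² sin²θ), so v = −rω sinθ·[1 + r cosθ/√(L² − r² sin²θ)].
With r = 0.0399 m, L = 0.125 m, θ = 95.5°: √(L² − r² sin²θ) = 0.11852 m.
v = −0.0399·191.3·0.99540·[1 + 0.0399·-0.09585/0.11852] = -7.3511 m/s.
|v| = 7.3511 m/s.

7.35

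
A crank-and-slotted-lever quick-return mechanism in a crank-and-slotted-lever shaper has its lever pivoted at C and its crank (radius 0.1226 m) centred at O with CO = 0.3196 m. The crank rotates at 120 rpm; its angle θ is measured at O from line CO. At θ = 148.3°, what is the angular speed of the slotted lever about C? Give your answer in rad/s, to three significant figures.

ω = 12.57 rad/s (from 120 rpm).
Crank pin A relative to C: A = (d + r cosθ, r sinθ); lever angle φ = atan2(r sinθ, d + r cosθ).
Differentiating tanφ: φ̇ = rω(d cosθ + r)/(d² + r² + 2dr cosθ).
d² + r² + 2dr cosθ = |CA|² = 0.0505003 m²;  d cosθ + r = -0.14932 m.
|ω_lever| = |0.1226·12.57·-0.14932| / 0.0505003 = 4.5554 rad/s.

4.56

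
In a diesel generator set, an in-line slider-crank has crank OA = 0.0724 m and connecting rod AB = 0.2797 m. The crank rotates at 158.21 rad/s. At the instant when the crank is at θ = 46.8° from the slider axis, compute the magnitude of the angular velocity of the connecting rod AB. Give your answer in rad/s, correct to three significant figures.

ω = 158.2 rad/s
The rod makes angle φ with the slider axis where L sinφ = r sinθ; differentiating, L cosφ·φ̇ = r ω cosθ.
L cosφ = √(L² − r² sin²θ) = 0.27468 m.
|ω_rod| = r ω |cosθ| / √(L² − r² sin²θ) = 0.0724·158.2·0.68455/0.27468 = 28.547 rad/s.

28.5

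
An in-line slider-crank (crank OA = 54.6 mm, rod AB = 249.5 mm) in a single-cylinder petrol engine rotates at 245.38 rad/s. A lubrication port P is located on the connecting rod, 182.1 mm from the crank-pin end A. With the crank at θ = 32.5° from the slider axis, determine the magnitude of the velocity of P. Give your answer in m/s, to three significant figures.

8.73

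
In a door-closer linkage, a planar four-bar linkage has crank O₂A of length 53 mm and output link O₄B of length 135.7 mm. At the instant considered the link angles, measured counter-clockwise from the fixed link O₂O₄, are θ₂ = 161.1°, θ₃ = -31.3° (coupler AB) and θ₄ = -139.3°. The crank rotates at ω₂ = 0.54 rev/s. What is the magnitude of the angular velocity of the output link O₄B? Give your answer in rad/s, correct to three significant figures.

0.299

ω₂ = 3.393 rad/s (from 0.54 rev/s).
Differentiating the loop-closure r₂e^{iθ₂}+r₃e^{iθ₃}=r₁+r₄e^{iθ₄} gives r₂ω₂e^{iθ₂}+r₃ω₃e^{iθ₃}=r₄ω₄e^{iθ₄}.
Eliminating the other unknown: ω₄ = r₂ω₂ sin(θ₂−θ₃) / [r₄ sin(θ₄−θ₃)].
Numerator sine = -0.21474; denominator sine = -0.95106.
Result = 0.053·3.393·(-0.21474) / (0.1357·(-0.95106)) = +0.2992 rad/s; magnitude 0.2992 rad/s.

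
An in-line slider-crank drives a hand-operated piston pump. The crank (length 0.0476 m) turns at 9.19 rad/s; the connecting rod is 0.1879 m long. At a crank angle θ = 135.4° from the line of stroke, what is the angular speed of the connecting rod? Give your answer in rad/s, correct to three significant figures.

ω = 9.19 rad/s
The rod makes angle φ with the slider axis where L sinφ = r sinθ; differentiating, L cosφ·φ̇ = r ω cosθ.
L cosφ = √(L² − r² sin²θ) = 0.1849 m.
|ω_rod| = r ω |cosθ| / √(L² − r² sin²θ) = 0.0476·9.19·0.71203/0.1849 = 1.6845 rad/s.

1.68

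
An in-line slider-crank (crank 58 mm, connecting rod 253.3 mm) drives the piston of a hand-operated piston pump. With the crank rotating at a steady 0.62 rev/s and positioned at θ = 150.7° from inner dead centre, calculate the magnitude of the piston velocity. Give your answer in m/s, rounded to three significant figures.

0.0884

ω = 2π·0.62 = 3.896 rad/s
For an in-line slider-crank, x = r cosθ + √(L² − r² sin²θ), so v = −rω sinθ·[1 + r cosθ/√(L² − r² sin²θ)].
With r = 0.058 m, L = 0.2533 m, θ = 150.7°: √(L² − r² sin²θ) = 0.2517 m.
v = −0.058·3.896·0.48938·[1 + 0.058·-0.87207/0.2517] = -0.088353 m/s.
|v| = 0.088353 m/s.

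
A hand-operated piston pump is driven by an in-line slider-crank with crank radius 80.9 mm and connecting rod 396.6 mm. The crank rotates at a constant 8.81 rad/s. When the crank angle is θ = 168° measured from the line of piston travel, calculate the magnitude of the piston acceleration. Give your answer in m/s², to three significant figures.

4.97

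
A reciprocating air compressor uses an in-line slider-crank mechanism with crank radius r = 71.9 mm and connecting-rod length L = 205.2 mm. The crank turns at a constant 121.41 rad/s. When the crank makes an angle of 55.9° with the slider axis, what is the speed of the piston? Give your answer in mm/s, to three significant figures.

8710

ω = 121.4 rad/s
For an in-line slider-crank, x = r cosθ + √(L² − r² sin²θ), so v = −rω sinθ·[1 + r cosθ/√(L² − r² sin²θ)].
With r = 0.0719 m, L = 0.2052 m, θ = 55.9°: √(L² − r² sin²θ) = 0.19637 m.
v = −0.0719·121.4·0.82806·[1 + 0.0719·0.56064/0.19637] = -8.7123 m/s.
|v| = 8.7123 m/s = 8712.3 mm/s.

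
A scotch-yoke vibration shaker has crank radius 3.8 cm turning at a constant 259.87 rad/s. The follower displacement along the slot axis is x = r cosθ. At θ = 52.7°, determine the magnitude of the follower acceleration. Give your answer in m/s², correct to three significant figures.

1560

ω = 259.9 rad/s
x = r cosθ ⇒ ẍ = −rω² cosθ (ω constant).
|a| = rω²|cosθ| = 0.038·(259.9)²·|cos 52.7°| = 1555.1 m/s².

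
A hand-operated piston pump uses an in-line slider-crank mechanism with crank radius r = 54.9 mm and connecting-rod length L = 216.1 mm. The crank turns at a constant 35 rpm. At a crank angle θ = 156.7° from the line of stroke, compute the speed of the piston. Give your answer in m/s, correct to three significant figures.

0.0609

ω = 2π·35/60 = 3.665 rad/s
For an in-line slider-crank, x = r cosθ + √(L² − r² sin²θ), so v = −rω sinθ·[1 + r cosθ/√(L² − r² sin²θ)].
With r = 0.0549 m, L = 0.2161 m, θ = 156.7°: √(L² − r² sin²θ) = 0.21501 m.
v = −0.0549·3.665·0.39555·[1 + 0.0549·-0.91845/0.21501] = -0.060926 m/s.
|v| = 0.060926 m/s.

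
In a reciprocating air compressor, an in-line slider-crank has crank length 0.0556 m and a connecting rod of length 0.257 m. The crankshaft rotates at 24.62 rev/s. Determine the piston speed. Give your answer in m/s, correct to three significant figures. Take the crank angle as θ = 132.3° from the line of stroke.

5.42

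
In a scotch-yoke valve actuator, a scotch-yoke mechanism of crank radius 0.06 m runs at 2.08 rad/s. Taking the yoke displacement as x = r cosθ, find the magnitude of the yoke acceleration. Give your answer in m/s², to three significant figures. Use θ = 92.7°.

0.0122

ω = 2.08 rad/s
x = r cosθ ⇒ ẍ = −rω² cosθ (ω constant).
|a| = rω²|cosθ| = 0.06·(2.08)²·|cos 92.7°| = 0.012228 m/s².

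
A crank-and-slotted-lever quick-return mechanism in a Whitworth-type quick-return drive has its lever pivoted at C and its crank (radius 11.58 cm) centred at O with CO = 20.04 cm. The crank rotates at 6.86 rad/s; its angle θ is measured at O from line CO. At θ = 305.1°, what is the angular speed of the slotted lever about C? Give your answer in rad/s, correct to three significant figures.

ω = 6.86 rad/s
Crank pin A relative to C: A = (d + r cosθ, r sinθ); lever angle φ = atan2(r sinθ, d + r cosθ).
Differentiating tanφ: φ̇ = rω(d cosθ + r)/(d² + r² + 2dr cosθ).
d² + r² + 2dr cosθ = |CA|² = 0.0802573 m²;  d cosθ + r = +0.23103 m.
|ω_lever| = |0.1158·6.86·+0.23103| / 0.0802573 = 2.2867 rad/s.

2.29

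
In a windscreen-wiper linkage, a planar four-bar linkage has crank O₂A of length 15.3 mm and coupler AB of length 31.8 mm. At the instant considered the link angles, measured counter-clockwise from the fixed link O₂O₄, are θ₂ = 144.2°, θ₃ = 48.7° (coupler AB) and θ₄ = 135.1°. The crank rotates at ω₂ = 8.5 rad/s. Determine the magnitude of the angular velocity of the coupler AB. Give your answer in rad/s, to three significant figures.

0.648

ω₂ = 8.5 rad/s
Differentiating the loop-closure r₂e^{iθ₂}+r₃e^{iθ₃}=r₁+r₄e^{iθ₄} gives r₂ω₂e^{iθ₂}+r₃ω₃e^{iθ₃}=r₄ω₄e^{iθ₄}.
Eliminating the other unknown: ω₃ = r₂ω₂ sin(θ₄−θ₂) / [r₃ sin(θ₃−θ₄)].
Numerator sine = -0.15816; denominator sine = -0.99803.
Result = 0.0153·8.5·(-0.15816) / (0.0318·(-0.99803)) = +0.64809 rad/s; magnitude 0.64809 rad/s.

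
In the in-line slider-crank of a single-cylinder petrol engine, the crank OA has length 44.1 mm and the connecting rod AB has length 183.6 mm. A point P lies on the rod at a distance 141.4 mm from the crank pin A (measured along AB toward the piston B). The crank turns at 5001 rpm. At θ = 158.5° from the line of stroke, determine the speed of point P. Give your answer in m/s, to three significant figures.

8.57

ω = 523.7 rad/s.  Crank-pin speed |V_A| = rω = 23.095 m/s, perpendicular to OA.
Rod angle: sinφ = −(r/L) sinθ ⇒ φ = -5.050°; ω_rod = −rω cosθ/√(L²−r²sin²θ) = +117.49 rad/s.
V_P = V_A + ω_rod × AP, with AP = 0.1414 m along the rod.
Components: V_Px = −rω sinθ − a·ω_rod·sinφ = -7.0019 m/s;  V_Py = rω cosθ + a·ω_rod·cosφ = -4.939 m/s.
|V_P| = √(V_Px² + V_Py²) = 8.5686 m/s.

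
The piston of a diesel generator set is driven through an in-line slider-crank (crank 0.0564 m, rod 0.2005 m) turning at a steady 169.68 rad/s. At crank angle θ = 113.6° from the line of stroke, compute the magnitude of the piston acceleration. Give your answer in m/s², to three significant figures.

966

ω = 169.7 rad/s
x(θ) = r cosθ + √(L² − r² sin²θ); with ω constant, a = ω²·d²x/dθ².
d²x/dθ² = −r cosθ − r²(cos2θ)/√u − r⁴ sin²2θ/(4u^{3/2}),  u = L² − r² sin²θ = 0.0375291 m².
Substituting r = 0.0564 m, L = 0.2005 m, θ = 113.6°: d²x/dθ² = +0.033549 m.
a = ω²·d²x/dθ² = (169.7)²·(+0.033549) = +965.91 m/s²;  |a| = 965.91 m/s².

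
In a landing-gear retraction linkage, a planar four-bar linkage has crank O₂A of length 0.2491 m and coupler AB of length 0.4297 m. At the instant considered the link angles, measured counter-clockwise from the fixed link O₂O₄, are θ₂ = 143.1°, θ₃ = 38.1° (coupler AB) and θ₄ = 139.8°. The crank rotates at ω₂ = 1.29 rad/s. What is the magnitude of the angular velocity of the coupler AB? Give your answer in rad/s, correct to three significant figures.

ω₂ = 1.29 rad/s
Differentiating the loop-closure r₂e^{iθ₂}+r₃e^{iθ₃}=r₁+r₄e^{iθ₄} gives r₂ω₂e^{iθ₂}+r₃ω₃e^{iθ₃}=r₄ω₄e^{iθ₄}.
Eliminating the other unknown: ω₃ = r₂ω₂ sin(θ₄−θ₂) / [r₃ sin(θ₃−θ₄)].
Numerator sine = -0.05756; denominator sine = -0.97922.
Result = 0.2491·1.29·(-0.05756) / (0.4297·(-0.97922)) = +0.043961 rad/s; magnitude 0.043961 rad/s.

0.0440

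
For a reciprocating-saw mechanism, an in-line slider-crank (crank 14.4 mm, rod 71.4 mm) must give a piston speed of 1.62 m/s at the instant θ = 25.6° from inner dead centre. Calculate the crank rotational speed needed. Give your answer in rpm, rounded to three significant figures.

2100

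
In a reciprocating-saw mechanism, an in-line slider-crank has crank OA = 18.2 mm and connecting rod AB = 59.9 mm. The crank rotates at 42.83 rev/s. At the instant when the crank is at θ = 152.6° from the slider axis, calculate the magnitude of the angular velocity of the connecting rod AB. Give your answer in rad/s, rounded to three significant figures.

ω = 269.1 rad/s (converted from 42.83 rev/s).
The rod makes angle φ with the slider axis where L sinφ = r sinθ; differentiating, L cosφ·φ̇ = r ω cosθ.
L cosφ = √(L² − r² sin²θ) = 0.059312 m.
|ω_rod| = r ω |cosθ| / √(L² − r² sin²θ) = 0.0182·269.1·0.88782/0.059312 = 73.313 rad/s.

73.3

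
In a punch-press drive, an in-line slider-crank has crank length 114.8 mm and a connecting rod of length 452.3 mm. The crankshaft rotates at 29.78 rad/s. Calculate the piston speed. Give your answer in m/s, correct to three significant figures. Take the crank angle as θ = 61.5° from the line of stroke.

ω = 29.78 rad/s
For an in-line slider-crank, x = r cosθ + √(L² − r² sin²θ), so v = −rω sinθ·[1 + r cosθ/√(L² − r² sin²θ)].
With r = 0.1148 m, L = 0.4523 m, θ = 61.5°: √(L² − r² sin²θ) = 0.4409 m.
v = −0.1148·29.78·0.87882·[1 + 0.1148·0.47716/0.4409] = -3.3777 m/s.
|v| = 3.3777 m/s.

3.38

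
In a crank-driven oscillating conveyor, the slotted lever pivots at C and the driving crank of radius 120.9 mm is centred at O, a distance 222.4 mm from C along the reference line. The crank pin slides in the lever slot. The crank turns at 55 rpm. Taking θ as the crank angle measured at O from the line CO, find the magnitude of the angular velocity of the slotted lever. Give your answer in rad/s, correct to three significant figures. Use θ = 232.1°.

ω = 5.76 rad/s (from 55 rpm).
Crank pin A relative to C: A = (d + r cosθ, r sinθ); lever angle φ = atan2(r sinθ, d + r cosθ).
Differentiating tanφ: φ̇ = rω(d cosθ + r)/(d² + r² + 2dr cosθ).
d² + r² + 2dr cosθ = |CA|² = 0.0310446 m²;  d cosθ + r = -0.015717 m.
|ω_lever| = |0.1209·5.76·-0.015717| / 0.0310446 = 0.35254 rad/s.

0.353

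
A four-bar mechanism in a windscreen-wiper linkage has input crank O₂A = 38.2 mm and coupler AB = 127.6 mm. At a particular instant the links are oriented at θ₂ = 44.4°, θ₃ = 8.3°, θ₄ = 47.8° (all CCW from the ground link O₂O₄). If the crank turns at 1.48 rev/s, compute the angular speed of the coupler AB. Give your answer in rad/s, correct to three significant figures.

ω₂ = 9.299 rad/s (from 1.48 rev/s).
Differentiating the loop-closure r₂e^{iθ₂}+r₃e^{iθ₃}=r₁+r₄e^{iθ₄} gives r₂ω₂e^{iθ₂}+r₃ω₃e^{iθ₃}=r₄ω₄e^{iθ₄}.
Eliminating the other unknown: ω₃ = r₂ω₂ sin(θ₄−θ₂) / [r₃ sin(θ₃−θ₄)].
Numerator sine = +0.05931; denominator sine = -0.63608.
Result = 0.0382·9.299·(+0.05931) / (0.1276·(-0.63608)) = -0.25956 rad/s; magnitude 0.25956 rad/s.

0.260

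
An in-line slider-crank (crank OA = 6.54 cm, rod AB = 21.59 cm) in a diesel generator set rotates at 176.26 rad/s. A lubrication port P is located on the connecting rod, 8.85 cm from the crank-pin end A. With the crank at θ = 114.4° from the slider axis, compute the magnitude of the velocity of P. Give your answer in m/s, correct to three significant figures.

10.3

ω = 176.3 rad/s.  Crank-pin speed |V_A| = rω = 11.527 m/s, perpendicular to OA.
Rod angle: sinφ = −(r/L) sinθ ⇒ φ = -16.013°; ω_rod = −rω cosθ/√(L²−r²sin²θ) = +22.947 rad/s.
V_P = V_A + ω_rod × AP, with AP = 0.0885 m along the rod.
Components: V_Px = −rω sinθ − a·ω_rod·sinφ = -9.9376 m/s;  V_Py = rω cosθ + a·ω_rod·cosφ = -2.81 m/s.
|V_P| = √(V_Px² + V_Py²) = 10.327 m/s.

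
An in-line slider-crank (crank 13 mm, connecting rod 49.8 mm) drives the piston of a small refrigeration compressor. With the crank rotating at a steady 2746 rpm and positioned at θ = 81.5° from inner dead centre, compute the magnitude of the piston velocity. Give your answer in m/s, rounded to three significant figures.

3.84

ω = 2π·2746/60 = 287.6 rad/s
For an in-line slider-crank, x = r cosθ + √(L² − r² sin²θ), so v = −rω sinθ·[1 + r cosθ/√(L² − r² sin²θ)].
With r = 0.013 m, L = 0.0498 m, θ = 81.5°: √(L² − r² sin²θ) = 0.048112 m.
v = −0.013·287.6·0.98902·[1 + 0.013·0.14781/0.048112] = -3.8449 m/s.
|v| = 3.8449 m/s.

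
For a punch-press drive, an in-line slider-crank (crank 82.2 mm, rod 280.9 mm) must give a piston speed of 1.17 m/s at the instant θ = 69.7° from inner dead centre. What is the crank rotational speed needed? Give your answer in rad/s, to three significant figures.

For an in-line slider-crank, |v_piston| = rω|sinθ|·[1 + r cosθ/√(L² − r² sin²θ)].
With r = 0.0822 m, L = 0.2809 m, θ = 69.7°: the bracketed kinematic factor |dx/dθ| = 0.085234 m.
ω = v/|dx/dθ| = 1.17/0.085234 = 13.727 rad/s.

13.7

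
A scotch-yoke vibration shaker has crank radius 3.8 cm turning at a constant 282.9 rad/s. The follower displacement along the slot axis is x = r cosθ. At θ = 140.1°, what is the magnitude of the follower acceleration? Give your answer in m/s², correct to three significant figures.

2330

ω = 282.9 rad/s
x = r cosθ ⇒ ẍ = −rω² cosθ (ω constant).
|a| = rω²|cosθ| = 0.038·(282.9)²·|cos 140.1°| = 2333.1 m/s².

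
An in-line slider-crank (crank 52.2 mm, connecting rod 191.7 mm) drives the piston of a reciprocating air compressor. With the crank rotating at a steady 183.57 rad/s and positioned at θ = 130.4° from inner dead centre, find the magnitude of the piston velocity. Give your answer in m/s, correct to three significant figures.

ω = 183.6 rad/s
For an in-line slider-crank, x = r cosθ + √(L² − r² sin²θ), so v = −rω sinθ·[1 + r cosθ/√(L² − r² sin²θ)].
With r = 0.0522 m, L = 0.1917 m, θ = 130.4°: √(L² − r² sin²θ) = 0.18753 m.
v = −0.0522·183.6·0.76154·[1 + 0.0522·-0.64812/0.18753] = -5.9809 m/s.
|v| = 5.9809 m/s.

5.98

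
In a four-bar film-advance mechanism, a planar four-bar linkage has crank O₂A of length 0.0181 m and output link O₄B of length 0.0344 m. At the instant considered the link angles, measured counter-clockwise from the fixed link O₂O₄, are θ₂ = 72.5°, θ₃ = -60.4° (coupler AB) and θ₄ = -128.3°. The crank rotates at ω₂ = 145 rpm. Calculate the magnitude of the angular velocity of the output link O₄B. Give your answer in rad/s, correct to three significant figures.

ω₂ = 15.18 rad/s (from 145 rpm).
Differentiating the loop-closure r₂e^{iθ₂}+r₃e^{iθ₃}=r₁+r₄e^{iθ₄} gives r₂ω₂e^{iθ₂}+r₃ω₃e^{iθ₃}=r₄ω₄e^{iθ₄}.
Eliminating the other unknown: ω₄ = r₂ω₂ sin(θ₂−θ₃) / [r₄ sin(θ₄−θ₃)].
Numerator sine = +0.73254; denominator sine = -0.92653.
Result = 0.0181·15.18·(+0.73254) / (0.0344·(-0.92653)) = -6.3167 rad/s; magnitude 6.3167 rad/s.

6.32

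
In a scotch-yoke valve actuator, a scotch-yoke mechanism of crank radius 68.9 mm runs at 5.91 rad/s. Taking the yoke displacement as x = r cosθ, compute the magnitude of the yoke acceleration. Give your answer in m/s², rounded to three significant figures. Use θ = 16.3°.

2.31

ω = 5.91 rad/s
x = r cosθ ⇒ ẍ = −rω² cosθ (ω constant).
|a| = rω²|cosθ| = 0.0689·(5.91)²·|cos 16.3°| = 2.3098 m/s².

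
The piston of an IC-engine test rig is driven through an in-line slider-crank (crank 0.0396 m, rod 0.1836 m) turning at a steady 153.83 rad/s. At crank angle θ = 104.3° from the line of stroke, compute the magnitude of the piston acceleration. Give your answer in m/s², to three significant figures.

412

ω = 153.8 rad/s
x(θ) = r cosθ + √(L² − r² sin²θ); with ω constant, a = ω²·d²x/dθ².
d²x/dθ² = −r cosθ − r²(cos2θ)/√u − r⁴ sin²2θ/(4u^{3/2}),  u = L² − r² sin²θ = 0.0322365 m².
Substituting r = 0.0396 m, L = 0.1836 m, θ = 104.3°: d²x/dθ² = +0.017425 m.
a = ω²·d²x/dθ² = (153.8)²·(+0.017425) = +412.34 m/s²;  |a| = 412.34 m/s².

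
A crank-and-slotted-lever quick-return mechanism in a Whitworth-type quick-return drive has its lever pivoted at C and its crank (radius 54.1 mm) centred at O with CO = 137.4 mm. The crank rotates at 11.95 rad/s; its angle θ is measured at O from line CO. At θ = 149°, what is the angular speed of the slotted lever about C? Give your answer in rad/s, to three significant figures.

ω = 11.95 rad/s
Crank pin A relative to C: A = (d + r cosθ, r sinθ); lever angle φ = atan2(r sinθ, d + r cosθ).
Differentiating tanφ: φ̇ = rω(d cosθ + r)/(d² + r² + 2dr cosθ).
d² + r² + 2dr cosθ = |CA|² = 0.00906234 m²;  d cosθ + r = -0.063675 m.
|ω_lever| = |0.0541·11.95·-0.063675| / 0.00906234 = 4.5425 rad/s.

4.54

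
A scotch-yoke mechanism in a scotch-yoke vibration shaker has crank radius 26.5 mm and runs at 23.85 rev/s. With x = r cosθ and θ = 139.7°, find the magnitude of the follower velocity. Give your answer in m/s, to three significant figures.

2.57

ω = 149.9 rad/s (from 23.85 rev/s).
x = r cosθ ⇒ ẋ = −rω sinθ.
|v| = rω|sinθ| = 0.0265·149.9·|sin 139.7°| = 2.5685 m/s.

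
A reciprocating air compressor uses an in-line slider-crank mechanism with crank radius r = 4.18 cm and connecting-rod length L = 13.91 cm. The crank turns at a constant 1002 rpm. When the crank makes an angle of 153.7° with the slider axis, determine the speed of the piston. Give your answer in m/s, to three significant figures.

ω = 2π·1002/60 = 104.9 rad/s
For an in-line slider-crank, x = r cosθ + √(L² − r² sin²θ), so v = −rω sinθ·[1 + r cosθ/√(L² − r² sin²θ)].
With r = 0.0418 m, L = 0.1391 m, θ = 153.7°: √(L² − r² sin²θ) = 0.13786 m.
v = −0.0418·104.9·0.44307·[1 + 0.0418·-0.89649/0.13786] = -1.4151 m/s.
|v| = 1.4151 m/s.

1.42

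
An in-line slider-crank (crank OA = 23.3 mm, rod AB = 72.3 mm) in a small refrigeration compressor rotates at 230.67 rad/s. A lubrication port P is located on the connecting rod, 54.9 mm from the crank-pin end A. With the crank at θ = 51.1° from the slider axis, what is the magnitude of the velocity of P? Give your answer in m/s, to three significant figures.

ω = 230.7 rad/s.  Crank-pin speed |V_A| = rω = 5.3746 m/s, perpendicular to OA.
Rod angle: sinφ = −(r/L) sinθ ⇒ φ = -14.525°; ω_rod = −rω cosθ/√(L²−r²sin²θ) = -48.223 rad/s.
V_P = V_A + ω_rod × AP, with AP = 0.0549 m along the rod.
Components: V_Px = −rω sinθ − a·ω_rod·sinφ = -4.8467 m/s;  V_Py = rω cosθ + a·ω_rod·cosφ = +0.81225 m/s.
|V_P| = √(V_Px² + V_Py²) = 4.9143 m/s.

4.91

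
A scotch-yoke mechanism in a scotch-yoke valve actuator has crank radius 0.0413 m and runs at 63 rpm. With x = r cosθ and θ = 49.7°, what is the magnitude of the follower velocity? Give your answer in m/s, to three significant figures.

0.208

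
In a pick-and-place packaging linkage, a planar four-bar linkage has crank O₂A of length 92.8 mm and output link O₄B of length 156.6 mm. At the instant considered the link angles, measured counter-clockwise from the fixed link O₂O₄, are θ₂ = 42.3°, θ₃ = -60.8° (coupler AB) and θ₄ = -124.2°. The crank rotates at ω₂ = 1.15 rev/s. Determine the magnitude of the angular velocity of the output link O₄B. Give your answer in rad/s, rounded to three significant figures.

ω₂ = 7.226 rad/s (from 1.15 rev/s).
Differentiating the loop-closure r₂e^{iθ₂}+r₃e^{iθ₃}=r₁+r₄e^{iθ₄} gives r₂ω₂e^{iθ₂}+r₃ω₃e^{iθ₃}=r₄ω₄e^{iθ₄}.
Eliminating the other unknown: ω₄ = r₂ω₂ sin(θ₂−θ₃) / [r₄ sin(θ₄−θ₃)].
Numerator sine = +0.97398; denominator sine = -0.89415.
Result = 0.0928·7.226·(+0.97398) / (0.1566·(-0.89415)) = -4.6641 rad/s; magnitude 4.6641 rad/s.

4.66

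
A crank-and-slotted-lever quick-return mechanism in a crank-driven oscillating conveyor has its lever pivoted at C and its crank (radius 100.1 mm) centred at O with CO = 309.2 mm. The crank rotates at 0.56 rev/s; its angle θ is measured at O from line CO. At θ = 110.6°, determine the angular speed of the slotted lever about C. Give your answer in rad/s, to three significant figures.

0.0365

ω = 3.519 rad/s (from 0.56 rev/s).
Crank pin A relative to C: A = (d + r cosθ, r sinθ); lever angle φ = atan2(r sinθ, d + r cosθ).
Differentiating tanφ: φ̇ = rω(d cosθ + r)/(d² + r² + 2dr cosθ).
d² + r² + 2dr cosθ = |CA|² = 0.083845 m²;  d cosθ + r = -0.0086894 m.
|ω_lever| = |0.1001·3.519·-0.0086894| / 0.083845 = 0.036502 rad/s.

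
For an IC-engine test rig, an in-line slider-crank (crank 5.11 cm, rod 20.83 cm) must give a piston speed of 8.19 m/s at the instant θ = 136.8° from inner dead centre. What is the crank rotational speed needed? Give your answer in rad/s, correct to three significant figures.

For an in-line slider-crank, |v_piston| = rω|sinθ|·[1 + r cosθ/√(L² − r² sin²θ)].
With r = 0.0511 m, L = 0.2083 m, θ = 136.8°: the bracketed kinematic factor |dx/dθ| = 0.028635 m.
ω = v/|dx/dθ| = 8.19/0.028635 = 286.02 rad/s.

286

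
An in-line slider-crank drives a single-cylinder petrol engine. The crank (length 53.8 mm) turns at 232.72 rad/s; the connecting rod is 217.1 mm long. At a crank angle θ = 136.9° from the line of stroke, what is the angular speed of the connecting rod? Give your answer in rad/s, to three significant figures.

ω = 232.7 rad/s
The rod makes angle φ with the slider axis where L sinφ = r sinθ; differentiating, L cosφ·φ̇ = r ω cosθ.
L cosφ = √(L² − r² sin²θ) = 0.21397 m.
|ω_rod| = r ω |cosθ| / √(L² − r² sin²θ) = 0.0538·232.7·0.73016/0.21397 = 42.726 rad/s.

42.7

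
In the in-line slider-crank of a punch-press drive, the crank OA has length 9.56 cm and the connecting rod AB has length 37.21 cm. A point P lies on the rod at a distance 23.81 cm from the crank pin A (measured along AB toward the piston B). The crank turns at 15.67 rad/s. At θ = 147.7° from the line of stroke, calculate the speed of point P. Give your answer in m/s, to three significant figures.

0.826

ω = 15.67 rad/s.  Crank-pin speed |V_A| = rω = 1.4981 m/s, perpendicular to OA.
Rod angle: sinφ = −(r/L) sinθ ⇒ φ = -7.891°; ω_rod = −rω cosθ/√(L²−r²sin²θ) = +3.4355 rad/s.
V_P = V_A + ω_rod × AP, with AP = 0.2381 m along the rod.
Components: V_Px = −rω sinθ − a·ω_rod·sinφ = -0.68819 m/s;  V_Py = rω cosθ + a·ω_rod·cosφ = -0.456 m/s.
|V_P| = √(V_Px² + V_Py²) = 0.82555 m/s.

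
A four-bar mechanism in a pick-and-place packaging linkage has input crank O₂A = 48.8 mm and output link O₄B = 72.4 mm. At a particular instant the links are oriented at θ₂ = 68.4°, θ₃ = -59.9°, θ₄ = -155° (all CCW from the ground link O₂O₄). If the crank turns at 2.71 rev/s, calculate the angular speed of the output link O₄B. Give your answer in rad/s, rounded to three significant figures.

ω₂ = 17.03 rad/s (from 2.71 rev/s).
Differentiating the loop-closure r₂e^{iθ₂}+r₃e^{iθ₃}=r₁+r₄e^{iθ₄} gives r₂ω₂e^{iθ₂}+r₃ω₃e^{iθ₃}=r₄ω₄e^{iθ₄}.
Eliminating the other unknown: ω₄ = r₂ω₂ sin(θ₂−θ₃) / [r₄ sin(θ₄−θ₃)].
Numerator sine = +0.78478; denominator sine = -0.99604.
Result = 0.0488·17.03·(+0.78478) / (0.0724·(-0.99604)) = -9.0427 rad/s; magnitude 9.0427 rad/s.

9.04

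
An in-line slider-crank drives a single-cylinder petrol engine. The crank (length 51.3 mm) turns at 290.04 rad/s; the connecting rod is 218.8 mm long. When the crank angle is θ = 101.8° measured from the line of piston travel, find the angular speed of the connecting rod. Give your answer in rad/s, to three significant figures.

14.3

ω = 290 rad/s
The rod makes angle φ with the slider axis where L sinφ = r sinθ; differentiating, L cosφ·φ̇ = r ω cosθ.
L cosφ = √(L² − r² sin²θ) = 0.21296 m.
|ω_rod| = r ω |cosθ| / √(L² − r² sin²θ) = 0.0513·290·0.20450/0.21296 = 14.288 rad/s.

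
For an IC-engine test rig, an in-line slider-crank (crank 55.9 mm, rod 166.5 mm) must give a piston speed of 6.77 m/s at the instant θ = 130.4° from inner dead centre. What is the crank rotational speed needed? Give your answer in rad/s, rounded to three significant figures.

For an in-line slider-crank, |v_piston| = rω|sinθ|·[1 + r cosθ/√(L² − r² sin²θ)].
With r = 0.0559 m, L = 0.1665 m, θ = 130.4°: the bracketed kinematic factor |dx/dθ| = 0.032988 m.
ω = v/|dx/dθ| = 6.77/0.032988 = 205.22 rad/s.

205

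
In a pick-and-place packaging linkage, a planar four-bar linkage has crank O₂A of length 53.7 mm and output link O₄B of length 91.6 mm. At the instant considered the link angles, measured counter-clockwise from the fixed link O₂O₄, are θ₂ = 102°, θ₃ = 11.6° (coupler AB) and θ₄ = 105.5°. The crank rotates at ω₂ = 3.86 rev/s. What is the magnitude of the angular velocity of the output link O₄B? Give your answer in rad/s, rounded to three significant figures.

ω₂ = 24.25 rad/s (from 3.86 rev/s).
Differentiating the loop-closure r₂e^{iθ₂}+r₃e^{iθ₃}=r₁+r₄e^{iθ₄} gives r₂ω₂e^{iθ₂}+r₃ω₃e^{iθ₃}=r₄ω₄e^{iθ₄}.
Eliminating the other unknown: ω₄ = r₂ω₂ sin(θ₂−θ₃) / [r₄ sin(θ₄−θ₃)].
Numerator sine = +0.99998; denominator sine = +0.99768.
Result = 0.0537·24.25·(+0.99998) / (0.0916·(+0.99768)) = +14.251 rad/s; magnitude 14.251 rad/s.

14.3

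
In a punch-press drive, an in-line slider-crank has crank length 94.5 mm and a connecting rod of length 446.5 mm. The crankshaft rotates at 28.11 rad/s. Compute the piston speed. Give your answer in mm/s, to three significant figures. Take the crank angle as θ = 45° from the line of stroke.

ω = 28.11 rad/s
For an in-line slider-crank, x = r cosθ + √(L² − r² sin²θ), so v = −rω sinθ·[1 + r cosθ/√(L² − r² sin²θ)].
With r = 0.0945 m, L = 0.4465 m, θ = 45°: √(L² − r² sin²θ) = 0.44147 m.
v = −0.0945·28.11·0.70711·[1 + 0.0945·0.70711/0.44147] = -2.1627 m/s.
|v| = 2.1627 m/s = 2162.7 mm/s.

2160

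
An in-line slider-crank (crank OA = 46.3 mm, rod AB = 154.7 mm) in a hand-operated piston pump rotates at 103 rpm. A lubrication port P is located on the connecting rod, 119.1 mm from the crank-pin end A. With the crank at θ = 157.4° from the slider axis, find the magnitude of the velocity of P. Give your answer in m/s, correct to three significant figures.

0.184

ω = 10.79 rad/s.  Crank-pin speed |V_A| = rω = 0.4994 m/s, perpendicular to OA.
Rod angle: sinφ = −(r/L) sinθ ⇒ φ = -6.605°; ω_rod = −rω cosθ/√(L²−r²sin²θ) = +3.0002 rad/s.
V_P = V_A + ω_rod × AP, with AP = 0.1191 m along the rod.
Components: V_Px = −rω sinθ − a·ω_rod·sinφ = -0.15082 m/s;  V_Py = rω cosθ + a·ω_rod·cosφ = -0.1061 m/s.
|V_P| = √(V_Px² + V_Py²) = 0.1844 m/s.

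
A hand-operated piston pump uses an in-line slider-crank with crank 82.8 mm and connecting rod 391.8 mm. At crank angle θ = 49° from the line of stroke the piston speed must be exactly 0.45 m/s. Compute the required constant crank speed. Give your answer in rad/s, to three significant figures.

6.31

For an in-line slider-crank, |v_piston| = rω|sinθ|·[1 + r cosθ/√(L² − r² sin²θ)].
With r = 0.0828 m, L = 0.3918 m, θ = 49°: the bracketed kinematic factor |dx/dθ| = 0.071266 m.
ω = v/|dx/dθ| = 0.45/0.071266 = 6.3143 rad/s.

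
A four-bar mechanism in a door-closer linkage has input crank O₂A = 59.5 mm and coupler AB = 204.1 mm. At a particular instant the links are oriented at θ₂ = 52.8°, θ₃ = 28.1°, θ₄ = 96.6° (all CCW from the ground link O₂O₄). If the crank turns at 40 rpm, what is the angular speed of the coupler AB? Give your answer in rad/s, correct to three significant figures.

0.908

ω₂ = 4.189 rad/s (from 40 rpm).
Differentiating the loop-closure r₂e^{iθ₂}+r₃e^{iθ₃}=r₁+r₄e^{iθ₄} gives r₂ω₂e^{iθ₂}+r₃ω₃e^{iθ₃}=r₄ω₄e^{iθ₄}.
Eliminating the other unknown: ω₃ = r₂ω₂ sin(θ₄−θ₂) / [r₃ sin(θ₃−θ₄)].
Numerator sine = +0.69214; denominator sine = -0.93042.
Result = 0.0595·4.189·(+0.69214) / (0.2041·(-0.93042)) = -0.90841 rad/s; magnitude 0.90841 rad/s.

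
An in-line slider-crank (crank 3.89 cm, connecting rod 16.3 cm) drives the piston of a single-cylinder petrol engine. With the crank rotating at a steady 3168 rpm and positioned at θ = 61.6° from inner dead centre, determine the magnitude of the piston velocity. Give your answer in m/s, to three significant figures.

12.7

ω = 2π·3168/60 = 331.8 rad/s
For an in-line slider-crank, x = r cosθ + √(L² − r² sin²θ), so v = −rω sinθ·[1 + r cosθ/√(L² − r² sin²θ)].
With r = 0.0389 m, L = 0.163 m, θ = 61.6°: √(L² − r² sin²θ) = 0.15937 m.
v = −0.0389·331.8·0.87965·[1 + 0.0389·0.47562/0.15937] = -12.67 m/s.
|v| = 12.67 m/s.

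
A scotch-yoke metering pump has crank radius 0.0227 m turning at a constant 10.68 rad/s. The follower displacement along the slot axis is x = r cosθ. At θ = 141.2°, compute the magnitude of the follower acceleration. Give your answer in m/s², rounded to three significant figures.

ω = 10.68 rad/s
x = r cosθ ⇒ ẍ = −rω² cosθ (ω constant).
|a| = rω²|cosθ| = 0.0227·(10.68)²·|cos 141.2°| = 2.0179 m/s².

2.02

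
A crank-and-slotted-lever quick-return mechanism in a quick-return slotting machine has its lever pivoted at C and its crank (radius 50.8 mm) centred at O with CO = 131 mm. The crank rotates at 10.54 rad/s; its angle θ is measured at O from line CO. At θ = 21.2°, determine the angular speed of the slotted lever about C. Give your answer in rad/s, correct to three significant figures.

ω = 10.54 rad/s
Crank pin A relative to C: A = (d + r cosθ, r sinθ); lever angle φ = atan2(r sinθ, d + r cosθ).
Differentiating tanφ: φ̇ = rω(d cosθ + r)/(d² + r² + 2dr cosθ).
d² + r² + 2dr cosθ = |CA|² = 0.0321505 m²;  d cosθ + r = +0.17293 m.
|ω_lever| = |0.0508·10.54·+0.17293| / 0.0321505 = 2.88 rad/s.

2.88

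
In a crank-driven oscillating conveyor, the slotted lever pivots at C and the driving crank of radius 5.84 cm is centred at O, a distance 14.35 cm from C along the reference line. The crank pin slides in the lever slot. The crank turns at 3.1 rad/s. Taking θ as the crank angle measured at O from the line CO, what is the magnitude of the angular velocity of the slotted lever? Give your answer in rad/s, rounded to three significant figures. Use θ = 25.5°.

ω = 3.1 rad/s
Crank pin A relative to C: A = (d + r cosθ, r sinθ); lever angle φ = atan2(r sinθ, d + r cosθ).
Differentiating tanφ: φ̇ = rω(d cosθ + r)/(d² + r² + 2dr cosθ).
d² + r² + 2dr cosθ = |CA|² = 0.0391309 m²;  d cosθ + r = +0.18792 m.
|ω_lever| = |0.0584·3.1·+0.18792| / 0.0391309 = 0.86942 rad/s.

0.869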